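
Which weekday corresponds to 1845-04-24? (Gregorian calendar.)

Thursday

January 1, 1845 is a Wednesday.
Jan 1, 1845 → Feb 1, 1845: 31 days (January has 31).
Feb 1, 1845 → Mar 1, 1845: 28 days (February has 28).
Mar 1, 1845 → Apr 1, 1845: 31 days (March has 31).
Apr 1, 1845 → Apr 24, 1845: 23 days.
Total: 113 days.
113 mod 7 = 1, so Wednesday + 1 = Thursday.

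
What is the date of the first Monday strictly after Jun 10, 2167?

Jun 10, 2167 is a Wednesday.
From Wednesday to the next Monday is 5 days.
Jun 10, 2167 + 5 = Jun 15, 2167.

June 15, 2167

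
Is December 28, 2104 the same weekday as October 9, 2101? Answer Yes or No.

Yes

From Oct 9, 2101 to Dec 28, 2104 is 1176 days.
1176 mod 7 = 0, so they are the same weekday.
(Oct 9, 2101 is a Sunday; Dec 28, 2104 is a Sunday.)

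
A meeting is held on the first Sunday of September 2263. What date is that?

September 6, 2263

September 1, 2263 is a Tuesday.
The first Sunday is therefore September 6 (5 days later).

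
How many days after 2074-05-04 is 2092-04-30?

May 4, 2074 → May 4, 2075: 365 days.
May 4, 2075 → May 4, 2076: 366 days (Feb 29, 2076 is in that span).
May 4, 2076 → May 4, 2077: 365 days.
May 4, 2077 → May 4, 2078: 365 days.
May 4, 2078 → May 4, 2079: 365 days.
May 4, 2079 → May 4, 2080: 366 days (Feb 29, 2080 is in that span).
May 4, 2080 → May 4, 2081: 365 days.
May 4, 2081 → May 4, 2082: 365 days.
May 4, 2082 → May 4, 2083: 365 days.
May 4, 2083 → May 4, 2084: 366 days (Feb 29, 2084 is in that span).
May 4, 2084 → May 4, 2085: 365 days.
May 4, 2085 → May 4, 2086: 365 days.
May 4, 2086 → May 4, 2087: 365 days.
May 4, 2087 → May 4, 2088: 366 days (Feb 29, 2088 is in that span).
May 4, 2088 → May 4, 2089: 365 days.
May 4, 2089 → May 4, 2090: 365 days.
May 4, 2090 → May 4, 2091: 365 days.
May 4, 2091 → Jun 4, 2091: 31 days (May has 31).
Jun 4, 2091 → Jul 4, 2091: 30 days (June has 30).
Jul 4, 2091 → Aug 4, 2091: 31 days (July has 31).
Aug 4, 2091 → Sep 4, 2091: 31 days (August has 31).
Sep 4, 2091 → Oct 4, 2091: 30 days (September has 30).
Oct 4, 2091 → Nov 4, 2091: 31 days (October has 31).
Nov 4, 2091 → Dec 4, 2091: 30 days (November has 30).
Dec 4, 2091 → Jan 4, 2092: 31 days (December has 31).
Jan 4, 2092 → Feb 4, 2092: 31 days (January has 31).
Feb 4, 2092 → Mar 4, 2092: 29 days (February has 29).
Mar 4, 2092 → Apr 4, 2092: 31 days (March has 31).
Apr 4, 2092 → Apr 30, 2092: 26 days.
Total: 6571 days.

6571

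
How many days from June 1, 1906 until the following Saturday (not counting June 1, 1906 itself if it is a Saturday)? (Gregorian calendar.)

Jun 1, 1906 is a Friday.
From Friday to the next Saturday is 1 day.

1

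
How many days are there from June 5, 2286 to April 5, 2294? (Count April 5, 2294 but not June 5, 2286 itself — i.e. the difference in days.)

2861

Jun 5, 2286 → Jun 5, 2287: 365 days.
Jun 5, 2287 → Jun 5, 2288: 366 days (Feb 29, 2288 is in that span).
Jun 5, 2288 → Jun 5, 2289: 365 days.
Jun 5, 2289 → Jun 5, 2290: 365 days.
Jun 5, 2290 → Jun 5, 2291: 365 days.
Jun 5, 2291 → Jun 5, 2292: 366 days (Feb 29, 2292 is in that span).
Jun 5, 2292 → Jun 5, 2293: 365 days.
Jun 5, 2293 → Jul 5, 2293: 30 days (June has 30).
Jul 5, 2293 → Aug 5, 2293: 31 days (July has 31).
Aug 5, 2293 → Sep 5, 2293: 31 days (August has 31).
Sep 5, 2293 → Oct 5, 2293: 30 days (September has 30).
Oct 5, 2293 → Nov 5, 2293: 31 days (October has 31).
Nov 5, 2293 → Dec 5, 2293: 30 days (November has 30).
Dec 5, 2293 → Jan 5, 2294: 31 days (December has 31).
Jan 5, 2294 → Feb 5, 2294: 31 days (January has 31).
Feb 5, 2294 → Mar 5, 2294: 28 days (February has 28).
Mar 5, 2294 → Apr 5, 2294: 31 days.
Total: 2861 days.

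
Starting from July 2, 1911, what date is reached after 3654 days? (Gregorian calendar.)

July 3, 1921

+366 (one year; includes Feb 29, 1912) → Jul 2, 1912 (3288 left).
+365 (one year) → Jul 2, 1913 (2923 left).
+365 (one year) → Jul 2, 1914 (2558 left).
+365 (one year) → Jul 2, 1915 (2193 left).
+366 (one year; includes Feb 29, 1916) → Jul 2, 1916 (1827 left).
+365 (one year) → Jul 2, 1917 (1462 left).
+365 (one year) → Jul 2, 1918 (1097 left).
+365 (one year) → Jul 2, 1919 (732 left).
+366 (one year; includes Feb 29, 1920) → Jul 2, 1920 (366 left).
Jul has 31 days: +30 → Aug 1, 1920 (336 left).
Aug has 31 days: +31 → Sep 1, 1920 (305 left).
Sep has 30 days: +30 → Oct 1, 1920 (275 left).
Oct has 31 days: +31 → Nov 1, 1920 (244 left).
Nov has 30 days: +30 → Dec 1, 1920 (214 left).
Dec has 31 days: +31 → Jan 1, 1921 (183 left).
Jan has 31 days: +31 → Feb 1, 1921 (152 left).
Feb has 28 days: +28 → Mar 1, 1921 (124 left).
Mar has 31 days: +31 → Apr 1, 1921 (93 left).
Apr has 30 days: +30 → May 1, 1921 (63 left).
May has 31 days: +31 → Jun 1, 1921 (32 left).
Jun has 30 days: +30 → Jul 1, 1921 (2 left).
+2 → Jul 3, 1921.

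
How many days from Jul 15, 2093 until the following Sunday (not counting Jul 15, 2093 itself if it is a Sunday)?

4

Jul 15, 2093 is a Wednesday.
From Wednesday to the next Sunday is 4 days.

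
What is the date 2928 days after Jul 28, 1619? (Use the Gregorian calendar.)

+366 (one year; includes Feb 29, 1620) → Jul 28, 1620 (2562 left).
+365 (one year) → Jul 28, 1621 (2197 left).
+365 (one year) → Jul 28, 1622 (1832 left).
+365 (one year) → Jul 28, 1623 (1467 left).
+366 (one year; includes Feb 29, 1624) → Jul 28, 1624 (1101 left).
+365 (one year) → Jul 28, 1625 (736 left).
+365 (one year) → Jul 28, 1626 (371 left).
Jul has 31 days: +4 → Aug 1, 1626 (367 left).
Aug has 31 days: +31 → Sep 1, 1626 (336 left).
Sep has 30 days: +30 → Oct 1, 1626 (306 left).
Oct has 31 days: +31 → Nov 1, 1626 (275 left).
Nov has 30 days: +30 → Dec 1, 1626 (245 left).
Dec has 31 days: +31 → Jan 1, 1627 (214 left).
Jan has 31 days: +31 → Feb 1, 1627 (183 left).
Feb has 28 days: +28 → Mar 1, 1627 (155 left).
Mar has 31 days: +31 → Apr 1, 1627 (124 left).
Apr has 30 days: +30 → May 1, 1627 (94 left).
May has 31 days: +31 → Jun 1, 1627 (63 left).
Jun has 30 days: +30 → Jul 1, 1627 (33 left).
Jul has 31 days: +31 → Aug 1, 1627 (2 left).
+2 → Aug 3, 1627.

August 3, 1627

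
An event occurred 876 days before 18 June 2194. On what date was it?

−365 (one year) → Jun 18, 2193 (511 left).
−365 (one year) → Jun 18, 2192 (146 left).
−18 → May 31, 2192 (end of May, 31 days; 128 left).
−31 → Apr 30, 2192 (end of Apr, 30 days; 97 left).
−30 → Mar 31, 2192 (end of Mar, 31 days; 67 left).
−31 → Feb 29, 2192 (end of Feb, 29 days; 36 left).
−29 → Jan 31, 2192 (end of Jan, 31 days; 7 left).
−7 → Jan 24, 2192.

January 24, 2192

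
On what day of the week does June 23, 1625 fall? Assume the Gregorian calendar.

Monday

Doomsday rule: the anchor day for the 1600s is Tuesday. For year 25: 25÷12 = 2 r 1, and 1÷4 = 0, so 2+1+0 = 3.
Tuesday + 3 ≡ Friday — that's 1625's doomsday.
In June the doomsday date is Jun 6.
Jun 23 is 17 days after Jun 6; 17 mod 7 = 3, so Friday + 3 = Monday.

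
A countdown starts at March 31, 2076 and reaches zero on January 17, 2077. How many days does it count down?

Mar 31, 2076 → Apr 30, 2076: 30 days (March has 31).
Apr 30, 2076 → May 30, 2076: 30 days (April has 30).
May 30, 2076 → Jun 30, 2076: 31 days (May has 31).
Jun 30, 2076 → Jul 30, 2076: 30 days (June has 30).
Jul 30, 2076 → Aug 30, 2076: 31 days (July has 31).
Aug 30, 2076 → Sep 30, 2076: 31 days (August has 31).
Sep 30, 2076 → Oct 30, 2076: 30 days (September has 30).
Oct 30, 2076 → Nov 30, 2076: 31 days (October has 31).
Nov 30, 2076 → Dec 30, 2076: 30 days (November has 30).
Dec 30, 2076 → Jan 17, 2077: 18 days.
Total: 292 days.

292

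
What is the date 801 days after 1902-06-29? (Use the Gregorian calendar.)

September 7, 1904

+365 (one year) → Jun 29, 1903 (436 left).
+366 (one year; includes Feb 29, 1904) → Jun 29, 1904 (70 left).
Jun has 30 days: +2 → Jul 1, 1904 (68 left).
Jul has 31 days: +31 → Aug 1, 1904 (37 left).
Aug has 31 days: +31 → Sep 1, 1904 (6 left).
+6 → Sep 7, 1904.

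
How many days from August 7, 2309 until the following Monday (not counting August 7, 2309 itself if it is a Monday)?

Aug 7, 2309 is a Saturday.
From Saturday to the next Monday is 2 days.

2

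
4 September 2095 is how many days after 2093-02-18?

Feb 18, 2093 → Feb 18, 2094: 365 days.
Feb 18, 2094 → Feb 18, 2095: 365 days.
Feb 18, 2095 → Mar 18, 2095: 28 days (February has 28).
Mar 18, 2095 → Apr 18, 2095: 31 days (March has 31).
Apr 18, 2095 → May 18, 2095: 30 days (April has 30).
May 18, 2095 → Jun 18, 2095: 31 days (May has 31).
Jun 18, 2095 → Jul 18, 2095: 30 days (June has 30).
Jul 18, 2095 → Aug 18, 2095: 31 days (July has 31).
Aug 18, 2095 → Sep 4, 2095: 17 days.
Total: 928 days.

928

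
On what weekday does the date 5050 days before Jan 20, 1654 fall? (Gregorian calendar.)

Saturday

Jan 20, 1654 is a Tuesday.
5050 mod 7 = 3, so 5050 days before a Tuesday is Tuesday − 3 = Saturday.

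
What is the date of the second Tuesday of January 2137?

January 1, 2137 is a Tuesday.
The first Tuesday is therefore January 1 (same day).
The second Tuesday is 1 + 1×7 = January 8.

January 8, 2137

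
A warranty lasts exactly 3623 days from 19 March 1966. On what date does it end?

February 18, 1976

+365 (one year) → Mar 19, 1967 (3258 left).
+366 (one year; includes Feb 29, 1968) → Mar 19, 1968 (2892 left).
+365 (one year) → Mar 19, 1969 (2527 left).
+365 (one year) → Mar 19, 1970 (2162 left).
+365 (one year) → Mar 19, 1971 (1797 left).
+366 (one year; includes Feb 29, 1972) → Mar 19, 1972 (1431 left).
+365 (one year) → Mar 19, 1973 (1066 left).
+365 (one year) → Mar 19, 1974 (701 left).
+365 (one year) → Mar 19, 1975 (336 left).
Mar has 31 days: +13 → Apr 1, 1975 (323 left).
Apr has 30 days: +30 → May 1, 1975 (293 left).
May has 31 days: +31 → Jun 1, 1975 (262 left).
Jun has 30 days: +30 → Jul 1, 1975 (232 left).
Jul has 31 days: +31 → Aug 1, 1975 (201 left).
Aug has 31 days: +31 → Sep 1, 1975 (170 left).
Sep has 30 days: +30 → Oct 1, 1975 (140 left).
Oct has 31 days: +31 → Nov 1, 1975 (109 left).
Nov has 30 days: +30 → Dec 1, 1975 (79 left).
Dec has 31 days: +31 → Jan 1, 1976 (48 left).
Jan has 31 days: +31 → Feb 1, 1976 (17 left).
+17 → Feb 18, 1976.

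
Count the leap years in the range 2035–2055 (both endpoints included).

5

Multiples of 4 in [2035,2055]: 5.
Of those, multiples of 100: 0 (not leap unless ÷400).
Multiples of 400: 0.
Leap years = 5 − 0 + 0 = 5.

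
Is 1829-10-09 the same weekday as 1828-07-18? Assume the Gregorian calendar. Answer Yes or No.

From Jul 18, 1828 to Oct 9, 1829 is 448 days.
448 mod 7 = 0, so they are the same weekday.
(Jul 18, 1828 is a Friday; Oct 9, 1829 is a Friday.)

Yes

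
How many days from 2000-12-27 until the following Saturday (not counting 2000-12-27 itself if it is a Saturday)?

Dec 27, 2000 is a Wednesday.
From Wednesday to the next Saturday is 3 days.

3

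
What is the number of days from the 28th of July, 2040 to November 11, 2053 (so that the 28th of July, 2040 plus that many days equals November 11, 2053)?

Jul 28, 2040 → Jul 28, 2041: 365 days.
Jul 28, 2041 → Jul 28, 2042: 365 days.
Jul 28, 2042 → Jul 28, 2043: 365 days.
Jul 28, 2043 → Jul 28, 2044: 366 days (Feb 29, 2044 is in that span).
Jul 28, 2044 → Jul 28, 2045: 365 days.
Jul 28, 2045 → Jul 28, 2046: 365 days.
Jul 28, 2046 → Jul 28, 2047: 365 days.
Jul 28, 2047 → Jul 28, 2048: 366 days (Feb 29, 2048 is in that span).
Jul 28, 2048 → Jul 28, 2049: 365 days.
Jul 28, 2049 → Jul 28, 2050: 365 days.
Jul 28, 2050 → Jul 28, 2051: 365 days.
Jul 28, 2051 → Jul 28, 2052: 366 days (Feb 29, 2052 is in that span).
Jul 28, 2052 → Jul 28, 2053: 365 days.
Jul 28, 2053 → Aug 28, 2053: 31 days (July has 31).
Aug 28, 2053 → Sep 28, 2053: 31 days (August has 31).
Sep 28, 2053 → Oct 28, 2053: 30 days (September has 30).
Oct 28, 2053 → Nov 11, 2053: 14 days.
Total: 4854 days.

4854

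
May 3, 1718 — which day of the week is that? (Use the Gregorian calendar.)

Tuesday

Doomsday rule: the anchor day for the 1700s is Sunday. For year 18: 18÷12 = 1 r 6, and 6÷4 = 1, so 1+6+1 = 8.
Sunday + 8 ≡ Monday — that's 1718's doomsday.
In May the doomsday date is May 9.
May 3 is 6 days before May 9; 6 mod 7 = 6, so Monday − 6 = Tuesday.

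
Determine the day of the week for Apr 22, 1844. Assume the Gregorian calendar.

Doomsday rule: the anchor day for the 1800s is Friday. For year 44: 44÷12 = 3 r 8, and 8÷4 = 2, so 3+8+2 = 13.
Friday + 13 ≡ Thursday — that's 1844's doomsday.
In April the doomsday date is Apr 4.
Apr 22 is 18 days after Apr 4; 18 mod 7 = 4, so Thursday + 4 = Monday.

Monday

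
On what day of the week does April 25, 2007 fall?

January 1, 2007 is a Monday.
Jan 1, 2007 → Feb 1, 2007: 31 days (January has 31).
Feb 1, 2007 → Mar 1, 2007: 28 days (February has 28).
Mar 1, 2007 → Apr 1, 2007: 31 days (March has 31).
Apr 1, 2007 → Apr 25, 2007: 24 days.
Total: 114 days.
114 mod 7 = 2, so Monday + 2 = Wednesday.

Wednesday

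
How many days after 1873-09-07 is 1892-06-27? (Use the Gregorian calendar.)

6868

Sep 7, 1873 → Sep 7, 1874: 365 days.
Sep 7, 1874 → Sep 7, 1875: 365 days.
Sep 7, 1875 → Sep 7, 1876: 366 days (Feb 29, 1876 is in that span).
Sep 7, 1876 → Sep 7, 1877: 365 days.
Sep 7, 1877 → Sep 7, 1878: 365 days.
Sep 7, 1878 → Sep 7, 1879: 365 days.
Sep 7, 1879 → Sep 7, 1880: 366 days (Feb 29, 1880 is in that span).
Sep 7, 1880 → Sep 7, 1881: 365 days.
Sep 7, 1881 → Sep 7, 1882: 365 days.
Sep 7, 1882 → Sep 7, 1883: 365 days.
Sep 7, 1883 → Sep 7, 1884: 366 days (Feb 29, 1884 is in that span).
Sep 7, 1884 → Sep 7, 1885: 365 days.
Sep 7, 1885 → Sep 7, 1886: 365 days.
Sep 7, 1886 → Sep 7, 1887: 365 days.
Sep 7, 1887 → Sep 7, 1888: 366 days (Feb 29, 1888 is in that span).
Sep 7, 1888 → Sep 7, 1889: 365 days.
Sep 7, 1889 → Sep 7, 1890: 365 days.
Sep 7, 1890 → Sep 7, 1891: 365 days.
Sep 7, 1891 → Oct 7, 1891: 30 days (September has 30).
Oct 7, 1891 → Nov 7, 1891: 31 days (October has 31).
Nov 7, 1891 → Dec 7, 1891: 30 days (November has 30).
Dec 7, 1891 → Jan 7, 1892: 31 days (December has 31).
Jan 7, 1892 → Feb 7, 1892: 31 days (January has 31).
Feb 7, 1892 → Mar 7, 1892: 29 days (February has 29).
Mar 7, 1892 → Apr 7, 1892: 31 days (March has 31).
Apr 7, 1892 → May 7, 1892: 30 days (April has 30).
May 7, 1892 → Jun 7, 1892: 31 days (May has 31).
Jun 7, 1892 → Jun 27, 1892: 20 days.
Total: 6868 days.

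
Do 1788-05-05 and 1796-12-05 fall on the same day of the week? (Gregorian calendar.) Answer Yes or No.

Yes

From May 5, 1788 to Dec 5, 1796 is 3136 days.
3136 mod 7 = 0, so they are the same weekday.
(May 5, 1788 is a Monday; Dec 5, 1796 is a Monday.)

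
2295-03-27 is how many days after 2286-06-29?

3193

Jun 29, 2286 → Jun 29, 2287: 365 days.
Jun 29, 2287 → Jun 29, 2288: 366 days (Feb 29, 2288 is in that span).
Jun 29, 2288 → Jun 29, 2289: 365 days.
Jun 29, 2289 → Jun 29, 2290: 365 days.
Jun 29, 2290 → Jun 29, 2291: 365 days.
Jun 29, 2291 → Jun 29, 2292: 366 days (Feb 29, 2292 is in that span).
Jun 29, 2292 → Jun 29, 2293: 365 days.
Jun 29, 2293 → Jun 29, 2294: 365 days.
Jun 29, 2294 → Jul 29, 2294: 30 days (June has 30).
Jul 29, 2294 → Aug 29, 2294: 31 days (July has 31).
Aug 29, 2294 → Sep 29, 2294: 31 days (August has 31).
Sep 29, 2294 → Oct 29, 2294: 30 days (September has 30).
Oct 29, 2294 → Nov 29, 2294: 31 days (October has 31).
Nov 29, 2294 → Dec 29, 2294: 30 days (November has 30).
Dec 29, 2294 → Jan 29, 2295: 31 days (December has 31).
Jan 29, 2295 → Feb 28, 2295: 30 days (January has 31).
Feb 28, 2295 → Mar 27, 2295: 27 days.
Total: 3193 days.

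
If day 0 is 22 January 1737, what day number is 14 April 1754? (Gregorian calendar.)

6291

Jan 22, 1737 → Jan 22, 1738: 365 days.
Jan 22, 1738 → Jan 22, 1739: 365 days.
Jan 22, 1739 → Jan 22, 1740: 365 days.
Jan 22, 1740 → Jan 22, 1741: 366 days (Feb 29, 1740 is in that span).
Jan 22, 1741 → Jan 22, 1742: 365 days.
Jan 22, 1742 → Jan 22, 1743: 365 days.
Jan 22, 1743 → Jan 22, 1744: 365 days.
Jan 22, 1744 → Jan 22, 1745: 366 days (Feb 29, 1744 is in that span).
Jan 22, 1745 → Jan 22, 1746: 365 days.
Jan 22, 1746 → Jan 22, 1747: 365 days.
Jan 22, 1747 → Jan 22, 1748: 365 days.
Jan 22, 1748 → Jan 22, 1749: 366 days (Feb 29, 1748 is in that span).
Jan 22, 1749 → Jan 22, 1750: 365 days.
Jan 22, 1750 → Jan 22, 1751: 365 days.
Jan 22, 1751 → Jan 22, 1752: 365 days.
Jan 22, 1752 → Jan 22, 1753: 366 days (Feb 29, 1752 is in that span).
Jan 22, 1753 → Jan 22, 1754: 365 days.
Jan 22, 1754 → Feb 22, 1754: 31 days (January has 31).
Feb 22, 1754 → Mar 22, 1754: 28 days (February has 28).
Mar 22, 1754 → Apr 14, 1754: 23 days.
Total: 6291 days.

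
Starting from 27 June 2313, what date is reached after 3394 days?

October 12, 2322

+365 (one year) → Jun 27, 2314 (3029 left).
+365 (one year) → Jun 27, 2315 (2664 left).
+366 (one year; includes Feb 29, 2316) → Jun 27, 2316 (2298 left).
+365 (one year) → Jun 27, 2317 (1933 left).
+365 (one year) → Jun 27, 2318 (1568 left).
+365 (one year) → Jun 27, 2319 (1203 left).
+366 (one year; includes Feb 29, 2320) → Jun 27, 2320 (837 left).
+365 (one year) → Jun 27, 2321 (472 left).
+365 (one year) → Jun 27, 2322 (107 left).
Jun has 30 days: +4 → Jul 1, 2322 (103 left).
Jul has 31 days: +31 → Aug 1, 2322 (72 left).
Aug has 31 days: +31 → Sep 1, 2322 (41 left).
Sep has 30 days: +30 → Oct 1, 2322 (11 left).
+11 → Oct 12, 2322.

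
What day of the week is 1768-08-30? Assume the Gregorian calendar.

Doomsday rule: the anchor day for the 1700s is Sunday. For year 68: 68÷12 = 5 r 8, and 8÷4 = 2, so 5+8+2 = 15.
Sunday + 15 ≡ Monday — that's 1768's doomsday.
In August the doomsday date is Aug 8.
Aug 30 is 22 days after Aug 8; 22 mod 7 = 1, so Monday + 1 = Tuesday.

Tuesday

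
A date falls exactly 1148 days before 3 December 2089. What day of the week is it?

Saturday

First find the weekday of Dec 3, 2089. Doomsday rule: the anchor day for the 2000s is Tuesday. For year 89: 89÷12 = 7 r 5, and 5÷4 = 1, so 7+5+1 = 13.
Tuesday + 13 ≡ Monday — that's 2089's doomsday.
In December the doomsday date is Dec 12.
Dec 3 is 9 days before Dec 12; 9 mod 7 = 2, so Monday − 2 = Saturday.
1148 mod 7 = 0, so 1148 days before a Saturday is Saturday − 0 = Saturday.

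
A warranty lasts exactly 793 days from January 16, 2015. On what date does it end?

+365 (one year) → Jan 16, 2016 (428 left).
+366 (one year; includes Feb 29, 2016) → Jan 16, 2017 (62 left).
Jan has 31 days: +16 → Feb 1, 2017 (46 left).
Feb has 28 days: +28 → Mar 1, 2017 (18 left).
+18 → Mar 19, 2017.

March 19, 2017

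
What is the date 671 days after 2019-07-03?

May 4, 2021

+366 (one year; includes Feb 29, 2020) → Jul 3, 2020 (305 left).
Jul has 31 days: +29 → Aug 1, 2020 (276 left).
Aug has 31 days: +31 → Sep 1, 2020 (245 left).
Sep has 30 days: +30 → Oct 1, 2020 (215 left).
Oct has 31 days: +31 → Nov 1, 2020 (184 left).
Nov has 30 days: +30 → Dec 1, 2020 (154 left).
Dec has 31 days: +31 → Jan 1, 2021 (123 left).
Jan has 31 days: +31 → Feb 1, 2021 (92 left).
Feb has 28 days: +28 → Mar 1, 2021 (64 left).
Mar has 31 days: +31 → Apr 1, 2021 (33 left).
Apr has 30 days: +30 → May 1, 2021 (3 left).
+3 → May 4, 2021.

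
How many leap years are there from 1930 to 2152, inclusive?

55

Multiples of 4 in [1930,2152]: 56.
Of those, multiples of 100: 2 (not leap unless ÷400).
Multiples of 400: 1.
Leap years = 56 − 2 + 1 = 55.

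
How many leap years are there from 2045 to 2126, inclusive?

Multiples of 4 in [2045,2126]: 20.
Of those, multiples of 100: 1 (not leap unless ÷400).
Multiples of 400: 0.
Leap years = 20 − 1 + 0 = 19.

19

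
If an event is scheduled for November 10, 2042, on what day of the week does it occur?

Monday

January 1, 2042 is a Wednesday.
Jan 1, 2042 → Feb 1, 2042: 31 days (January has 31).
Feb 1, 2042 → Mar 1, 2042: 28 days (February has 28).
Mar 1, 2042 → Apr 1, 2042: 31 days (March has 31).
Apr 1, 2042 → May 1, 2042: 30 days (April has 30).
May 1, 2042 → Jun 1, 2042: 31 days (May has 31).
Jun 1, 2042 → Jul 1, 2042: 30 days (June has 30).
Jul 1, 2042 → Aug 1, 2042: 31 days (July has 31).
Aug 1, 2042 → Sep 1, 2042: 31 days (August has 31).
Sep 1, 2042 → Oct 1, 2042: 30 days (September has 30).
Oct 1, 2042 → Nov 1, 2042: 31 days (October has 31).
Nov 1, 2042 → Nov 10, 2042: 9 days.
Total: 313 days.
313 mod 7 = 5, so Wednesday + 5 = Monday.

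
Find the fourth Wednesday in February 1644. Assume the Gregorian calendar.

February 24, 1644

February 1, 1644 is a Monday.
The first Wednesday is therefore February 3 (2 days later).
The fourth Wednesday is 3 + 3×7 = February 24.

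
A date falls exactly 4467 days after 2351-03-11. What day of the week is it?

Monday

First find the weekday of Mar 11, 2351. Doomsday rule: the anchor day for the 2300s is Wednesday. For year 51: 51÷12 = 4 r 3, and 3÷4 = 0, so 4+3+0 = 7.
Wednesday + 7 ≡ Wednesday — that's 2351's doomsday.
In March the doomsday date is Mar 14.
Mar 11 is 3 days before Mar 14; 3 mod 7 = 3, so Wednesday − 3 = Sunday.
4467 mod 7 = 1, so 4467 days after a Sunday is Sunday + 1 = Monday.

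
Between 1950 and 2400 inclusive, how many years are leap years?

Multiples of 4 in [1950,2400]: 113.
Of those, multiples of 100: 5 (not leap unless ÷400).
Multiples of 400: 2.
Leap years = 113 − 5 + 2 = 110.

110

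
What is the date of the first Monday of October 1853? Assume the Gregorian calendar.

October 1, 1853 is a Saturday.
The first Monday is therefore October 3 (2 days later).

October 3, 1853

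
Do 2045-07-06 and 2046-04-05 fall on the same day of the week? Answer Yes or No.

From Jul 6, 2045 to Apr 5, 2046 is 273 days.
273 mod 7 = 0, so they are the same weekday.
(Jul 6, 2045 is a Thursday; Apr 5, 2046 is a Thursday.)

Yes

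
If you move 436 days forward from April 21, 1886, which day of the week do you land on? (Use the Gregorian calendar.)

Friday

Apr 21, 1886 is a Wednesday.
436 mod 7 = 2, so 436 days after a Wednesday is Wednesday + 2 = Friday.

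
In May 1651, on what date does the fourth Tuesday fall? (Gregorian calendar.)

May 23, 1651

May 1, 1651 is a Monday.
The first Tuesday is therefore May 2 (1 days later).
The fourth Tuesday is 2 + 3×7 = May 23.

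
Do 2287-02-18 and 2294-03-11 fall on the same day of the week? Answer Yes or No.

From Feb 18, 2287 to Mar 11, 2294 is 2578 days.
2578 mod 7 = 2, so they are different weekdays.
(Feb 18, 2287 is a Friday; Mar 11, 2294 is a Sunday.)

No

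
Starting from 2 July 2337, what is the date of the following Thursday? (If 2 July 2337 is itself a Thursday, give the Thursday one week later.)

Jul 2, 2337 is a Friday.
From Friday to the next Thursday is 6 days.
Jul 2, 2337 + 6 = Jul 8, 2337.

July 8, 2337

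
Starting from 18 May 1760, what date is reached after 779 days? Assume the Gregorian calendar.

+365 (one year) → May 18, 1761 (414 left).
+365 (one year) → May 18, 1762 (49 left).
May has 31 days: +14 → Jun 1, 1762 (35 left).
Jun has 30 days: +30 → Jul 1, 1762 (5 left).
+5 → Jul 6, 1762.

July 6, 1762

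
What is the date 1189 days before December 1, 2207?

August 29, 2204

−365 (one year) → Dec 1, 2206 (824 left).
−365 (one year) → Dec 1, 2205 (459 left).
−365 (one year) → Dec 1, 2204 (94 left).
−1 → Nov 30, 2204 (end of Nov, 30 days; 93 left).
−30 → Oct 31, 2204 (end of Oct, 31 days; 63 left).
−31 → Sep 30, 2204 (end of Sep, 30 days; 32 left).
−30 → Aug 31, 2204 (end of Aug, 31 days; 2 left).
−2 → Aug 29, 2204.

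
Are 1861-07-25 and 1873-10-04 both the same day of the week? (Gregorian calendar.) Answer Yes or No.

From Jul 25, 1861 to Oct 4, 1873 is 4454 days.
4454 mod 7 = 2, so they are different weekdays.
(Jul 25, 1861 is a Thursday; Oct 4, 1873 is a Saturday.)

No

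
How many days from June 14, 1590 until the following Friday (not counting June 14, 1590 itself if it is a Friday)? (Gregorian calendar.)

Jun 14, 1590 is a Thursday.
From Thursday to the next Friday is 1 day.

1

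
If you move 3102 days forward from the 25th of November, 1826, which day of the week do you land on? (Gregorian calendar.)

Sunday

First find the weekday of Nov 25, 1826. Doomsday rule: the anchor day for the 1800s is Friday. For year 26: 26÷12 = 2 r 2, and 2÷4 = 0, so 2+2+0 = 4.
Friday + 4 ≡ Tuesday — that's 1826's doomsday.
In November the doomsday date is Nov 7.
Nov 25 is 18 days after Nov 7; 18 mod 7 = 4, so Tuesday + 4 = Saturday.
3102 mod 7 = 1, so 3102 days after a Saturday is Saturday + 1 = Sunday.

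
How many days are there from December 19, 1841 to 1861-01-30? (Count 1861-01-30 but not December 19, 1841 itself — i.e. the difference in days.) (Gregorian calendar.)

6982

Dec 19, 1841 → Dec 19, 1842: 365 days.
Dec 19, 1842 → Dec 19, 1843: 365 days.
Dec 19, 1843 → Dec 19, 1844: 366 days (Feb 29, 1844 is in that span).
Dec 19, 1844 → Dec 19, 1845: 365 days.
Dec 19, 1845 → Dec 19, 1846: 365 days.
Dec 19, 1846 → Dec 19, 1847: 365 days.
Dec 19, 1847 → Dec 19, 1848: 366 days (Feb 29, 1848 is in that span).
Dec 19, 1848 → Dec 19, 1849: 365 days.
Dec 19, 1849 → Dec 19, 1850: 365 days.
Dec 19, 1850 → Dec 19, 1851: 365 days.
Dec 19, 1851 → Dec 19, 1852: 366 days (Feb 29, 1852 is in that span).
Dec 19, 1852 → Dec 19, 1853: 365 days.
Dec 19, 1853 → Dec 19, 1854: 365 days.
Dec 19, 1854 → Dec 19, 1855: 365 days.
Dec 19, 1855 → Dec 19, 1856: 366 days (Feb 29, 1856 is in that span).
Dec 19, 1856 → Dec 19, 1857: 365 days.
Dec 19, 1857 → Dec 19, 1858: 365 days.
Dec 19, 1858 → Dec 19, 1859: 365 days.
Dec 19, 1859 → Dec 19, 1860: 366 days (Feb 29, 1860 is in that span).
Dec 19, 1860 → Jan 19, 1861: 31 days (December has 31).
Jan 19, 1861 → Jan 30, 1861: 11 days.
Total: 6982 days.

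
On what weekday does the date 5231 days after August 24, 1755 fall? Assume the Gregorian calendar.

Tuesday

First find the weekday of Aug 24, 1755. Doomsday rule: the anchor day for the 1700s is Sunday. For year 55: 55÷12 = 4 r 7, and 7÷4 = 1, so 4+7+1 = 12.
Sunday + 12 ≡ Friday — that's 1755's doomsday.
In August the doomsday date is Aug 8.
Aug 24 is 16 days after Aug 8; 16 mod 7 = 2, so Friday + 2 = Sunday.
5231 mod 7 = 2, so 5231 days after a Sunday is Sunday + 2 = Tuesday.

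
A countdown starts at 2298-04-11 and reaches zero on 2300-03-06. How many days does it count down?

694

Apr 11, 2298 → Apr 11, 2299: 365 days.
Apr 11, 2299 → May 11, 2299: 30 days (April has 30).
May 11, 2299 → Jun 11, 2299: 31 days (May has 31).
Jun 11, 2299 → Jul 11, 2299: 30 days (June has 30).
Jul 11, 2299 → Aug 11, 2299: 31 days (July has 31).
Aug 11, 2299 → Sep 11, 2299: 31 days (August has 31).
Sep 11, 2299 → Oct 11, 2299: 30 days (September has 30).
Oct 11, 2299 → Nov 11, 2299: 31 days (October has 31).
Nov 11, 2299 → Dec 11, 2299: 30 days (November has 30).
Dec 11, 2299 → Jan 11, 2300: 31 days (December has 31).
Jan 11, 2300 → Feb 11, 2300: 31 days (January has 31).
Feb 11, 2300 → Mar 6, 2300: 23 days.
Total: 694 days.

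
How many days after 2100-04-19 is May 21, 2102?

Apr 19, 2100 → Apr 19, 2101: 365 days.
Apr 19, 2101 → May 19, 2101: 30 days (April has 30).
May 19, 2101 → Jun 19, 2101: 31 days (May has 31).
Jun 19, 2101 → Jul 19, 2101: 30 days (June has 30).
Jul 19, 2101 → Aug 19, 2101: 31 days (July has 31).
Aug 19, 2101 → Sep 19, 2101: 31 days (August has 31).
Sep 19, 2101 → Oct 19, 2101: 30 days (September has 30).
Oct 19, 2101 → Nov 19, 2101: 31 days (October has 31).
Nov 19, 2101 → Dec 19, 2101: 30 days (November has 30).
Dec 19, 2101 → Jan 19, 2102: 31 days (December has 31).
Jan 19, 2102 → Feb 19, 2102: 31 days (January has 31).
Feb 19, 2102 → Mar 19, 2102: 28 days (February has 28).
Mar 19, 2102 → Apr 19, 2102: 31 days (March has 31).
Apr 19, 2102 → May 19, 2102: 30 days (April has 30).
May 19, 2102 → May 21, 2102: 2 days.
Total: 762 days.

762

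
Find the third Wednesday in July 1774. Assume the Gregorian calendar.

July 1, 1774 is a Friday.
The first Wednesday is therefore July 6 (5 days later).
The third Wednesday is 6 + 2×7 = July 20.

July 20, 1774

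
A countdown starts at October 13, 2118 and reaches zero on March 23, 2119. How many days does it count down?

Oct 13, 2118 → Nov 13, 2118: 31 days (October has 31).
Nov 13, 2118 → Dec 13, 2118: 30 days (November has 30).
Dec 13, 2118 → Jan 13, 2119: 31 days (December has 31).
Jan 13, 2119 → Feb 13, 2119: 31 days (January has 31).
Feb 13, 2119 → Mar 13, 2119: 28 days (February has 28).
Mar 13, 2119 → Mar 23, 2119: 10 days.
Total: 161 days.

161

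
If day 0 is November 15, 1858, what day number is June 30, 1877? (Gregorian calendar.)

Nov 15, 1858 → Nov 15, 1859: 365 days.
Nov 15, 1859 → Nov 15, 1860: 366 days (Feb 29, 1860 is in that span).
Nov 15, 1860 → Nov 15, 1861: 365 days.
Nov 15, 1861 → Nov 15, 1862: 365 days.
Nov 15, 1862 → Nov 15, 1863: 365 days.
Nov 15, 1863 → Nov 15, 1864: 366 days (Feb 29, 1864 is in that span).
Nov 15, 1864 → Nov 15, 1865: 365 days.
Nov 15, 1865 → Nov 15, 1866: 365 days.
Nov 15, 1866 → Nov 15, 1867: 365 days.
Nov 15, 1867 → Nov 15, 1868: 366 days (Feb 29, 1868 is in that span).
Nov 15, 1868 → Nov 15, 1869: 365 days.
Nov 15, 1869 → Nov 15, 1870: 365 days.
Nov 15, 1870 → Nov 15, 1871: 365 days.
Nov 15, 1871 → Nov 15, 1872: 366 days (Feb 29, 1872 is in that span).
Nov 15, 1872 → Nov 15, 1873: 365 days.
Nov 15, 1873 → Nov 15, 1874: 365 days.
Nov 15, 1874 → Nov 15, 1875: 365 days.
Nov 15, 1875 → Nov 15, 1876: 366 days (Feb 29, 1876 is in that span).
Nov 15, 1876 → Dec 15, 1876: 30 days (November has 30).
Dec 15, 1876 → Jan 15, 1877: 31 days (December has 31).
Jan 15, 1877 → Feb 15, 1877: 31 days (January has 31).
Feb 15, 1877 → Mar 15, 1877: 28 days (February has 28).
Mar 15, 1877 → Apr 15, 1877: 31 days (March has 31).
Apr 15, 1877 → May 15, 1877: 30 days (April has 30).
May 15, 1877 → Jun 15, 1877: 31 days (May has 31).
Jun 15, 1877 → Jun 30, 1877: 15 days.
Total: 6802 days.

6802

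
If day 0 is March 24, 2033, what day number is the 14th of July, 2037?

1573

Mar 24, 2033 → Mar 24, 2034: 365 days.
Mar 24, 2034 → Mar 24, 2035: 365 days.
Mar 24, 2035 → Mar 24, 2036: 366 days (Feb 29, 2036 is in that span).
Mar 24, 2036 → Mar 24, 2037: 365 days.
Mar 24, 2037 → Apr 24, 2037: 31 days (March has 31).
Apr 24, 2037 → May 24, 2037: 30 days (April has 30).
May 24, 2037 → Jun 24, 2037: 31 days (May has 31).
Jun 24, 2037 → Jul 14, 2037: 20 days.
Total: 1573 days.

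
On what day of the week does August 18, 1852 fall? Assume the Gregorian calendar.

Doomsday rule: the anchor day for the 1800s is Friday. For year 52: 52÷12 = 4 r 4, and 4÷4 = 1, so 4+4+1 = 9.
Friday + 9 ≡ Sunday — that's 1852's doomsday.
In August the doomsday date is Aug 8.
Aug 18 is 10 days after Aug 8; 10 mod 7 = 3, so Sunday + 3 = Wednesday.

Wednesday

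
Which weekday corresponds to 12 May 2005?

Thursday

Doomsday rule: the anchor day for the 2000s is Tuesday. For year 05: 5÷12 = 0 r 5, and 5÷4 = 1, so 0+5+1 = 6.
Tuesday + 6 ≡ Monday — that's 2005's doomsday.
In May the doomsday date is May 9.
May 12 is 3 days after May 9; 3 mod 7 = 3, so Monday + 3 = Thursday.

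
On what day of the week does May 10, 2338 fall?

Tuesday

Doomsday rule: the anchor day for the 2300s is Wednesday. For year 38: 38÷12 = 3 r 2, and 2÷4 = 0, so 3+2+0 = 5.
Wednesday + 5 ≡ Monday — that's 2338's doomsday.
In May the doomsday date is May 9.
May 10 is 1 day after May 9; 1 mod 7 = 1, so Monday + 1 = Tuesday.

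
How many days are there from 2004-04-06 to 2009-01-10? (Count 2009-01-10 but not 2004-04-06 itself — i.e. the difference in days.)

Apr 6, 2004 → Apr 6, 2005: 365 days.
Apr 6, 2005 → Apr 6, 2006: 365 days.
Apr 6, 2006 → Apr 6, 2007: 365 days.
Apr 6, 2007 → Apr 6, 2008: 366 days (Feb 29, 2008 is in that span).
Apr 6, 2008 → May 6, 2008: 30 days (April has 30).
May 6, 2008 → Jun 6, 2008: 31 days (May has 31).
Jun 6, 2008 → Jul 6, 2008: 30 days (June has 30).
Jul 6, 2008 → Aug 6, 2008: 31 days (July has 31).
Aug 6, 2008 → Sep 6, 2008: 31 days (August has 31).
Sep 6, 2008 → Oct 6, 2008: 30 days (September has 30).
Oct 6, 2008 → Nov 6, 2008: 31 days (October has 31).
Nov 6, 2008 → Dec 6, 2008: 30 days (November has 30).
Dec 6, 2008 → Jan 6, 2009: 31 days (December has 31).
Jan 6, 2009 → Jan 10, 2009: 4 days.
Total: 1740 days.

1740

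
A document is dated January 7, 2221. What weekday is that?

Sunday

Doomsday rule: the anchor day for the 2200s is Friday. For year 21: 21÷12 = 1 r 9, and 9÷4 = 2, so 1+9+2 = 12.
Friday + 12 ≡ Wednesday — that's 2221's doomsday.
In January the doomsday date is Jan 3 (2221 is not a leap year).
Jan 7 is 4 days after Jan 3; 4 mod 7 = 4, so Wednesday + 4 = Sunday.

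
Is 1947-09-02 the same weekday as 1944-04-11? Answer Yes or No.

Yes

From Apr 11, 1944 to Sep 2, 1947 is 1239 days.
1239 mod 7 = 0, so they are the same weekday.
(Apr 11, 1944 is a Tuesday; Sep 2, 1947 is a Tuesday.)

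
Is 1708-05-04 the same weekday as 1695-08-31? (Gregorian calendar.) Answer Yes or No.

From Aug 31, 1695 to May 4, 1708 is 4629 days.
4629 mod 7 = 2, so they are different weekdays.
(Aug 31, 1695 is a Wednesday; May 4, 1708 is a Friday.)

No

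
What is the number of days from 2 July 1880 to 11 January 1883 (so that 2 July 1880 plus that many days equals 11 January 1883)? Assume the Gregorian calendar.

Jul 2, 1880 → Jul 2, 1881: 365 days.
Jul 2, 1881 → Jul 2, 1882: 365 days.
Jul 2, 1882 → Aug 2, 1882: 31 days (July has 31).
Aug 2, 1882 → Sep 2, 1882: 31 days (August has 31).
Sep 2, 1882 → Oct 2, 1882: 30 days (September has 30).
Oct 2, 1882 → Nov 2, 1882: 31 days (October has 31).
Nov 2, 1882 → Dec 2, 1882: 30 days (November has 30).
Dec 2, 1882 → Jan 2, 1883: 31 days (December has 31).
Jan 2, 1883 → Jan 11, 1883: 9 days.
Total: 923 days.

923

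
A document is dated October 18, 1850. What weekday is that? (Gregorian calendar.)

Doomsday rule: the anchor day for the 1800s is Friday. For year 50: 50÷12 = 4 r 2, and 2÷4 = 0, so 4+2+0 = 6.
Friday + 6 ≡ Thursday — that's 1850's doomsday.
In October the doomsday date is Oct 10.
Oct 18 is 8 days after Oct 10; 8 mod 7 = 1, so Thursday + 1 = Friday.

Friday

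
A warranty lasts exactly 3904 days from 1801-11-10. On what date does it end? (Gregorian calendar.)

July 19, 1812

+365 (one year) → Nov 10, 1802 (3539 left).
+365 (one year) → Nov 10, 1803 (3174 left).
+366 (one year; includes Feb 29, 1804) → Nov 10, 1804 (2808 left).
+365 (one year) → Nov 10, 1805 (2443 left).
+365 (one year) → Nov 10, 1806 (2078 left).
+365 (one year) → Nov 10, 1807 (1713 left).
+366 (one year; includes Feb 29, 1808) → Nov 10, 1808 (1347 left).
+365 (one year) → Nov 10, 1809 (982 left).
+365 (one year) → Nov 10, 1810 (617 left).
+365 (one year) → Nov 10, 1811 (252 left).
Nov has 30 days: +21 → Dec 1, 1811 (231 left).
Dec has 31 days: +31 → Jan 1, 1812 (200 left).
Jan has 31 days: +31 → Feb 1, 1812 (169 left).
Feb has 29 days: +29 → Mar 1, 1812 (140 left).
Mar has 31 days: +31 → Apr 1, 1812 (109 left).
Apr has 30 days: +30 → May 1, 1812 (79 left).
May has 31 days: +31 → Jun 1, 1812 (48 left).
Jun has 30 days: +30 → Jul 1, 1812 (18 left).
+18 → Jul 19, 1812.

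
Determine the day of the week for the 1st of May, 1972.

Monday

January 1, 1972 is a Saturday.
Jan 1, 1972 → Feb 1, 1972: 31 days (January has 31).
Feb 1, 1972 → Mar 1, 1972: 29 days (February has 29).
Mar 1, 1972 → Apr 1, 1972: 31 days (March has 31).
Apr 1, 1972 → May 1, 1972: 30 days.
Total: 121 days.
121 mod 7 = 2, so Saturday + 2 = Monday.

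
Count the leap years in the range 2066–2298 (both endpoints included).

56

Multiples of 4 in [2066,2298]: 58.
Of those, multiples of 100: 2 (not leap unless ÷400).
Multiples of 400: 0.
Leap years = 58 − 2 + 0 = 56.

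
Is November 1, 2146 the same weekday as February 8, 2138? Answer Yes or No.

From Feb 8, 2138 to Nov 1, 2146 is 3188 days.
3188 mod 7 = 3, so they are different weekdays.
(Feb 8, 2138 is a Saturday; Nov 1, 2146 is a Tuesday.)

No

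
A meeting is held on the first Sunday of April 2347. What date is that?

April 6, 2347

April 1, 2347 is a Tuesday.
The first Sunday is therefore April 6 (5 days later).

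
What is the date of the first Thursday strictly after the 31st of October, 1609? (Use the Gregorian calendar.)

Oct 31, 1609 is a Saturday.
From Saturday to the next Thursday is 5 days.
Oct 31, 1609 + 5 = Nov 5, 1609.

November 5, 1609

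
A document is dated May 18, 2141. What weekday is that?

Doomsday rule: the anchor day for the 2100s is Sunday. For year 41: 41÷12 = 3 r 5, and 5÷4 = 1, so 3+5+1 = 9.
Sunday + 9 ≡ Tuesday — that's 2141's doomsday.
In May the doomsday date is May 9.
May 18 is 9 days after May 9; 9 mod 7 = 2, so Tuesday + 2 = Thursday.

Thursday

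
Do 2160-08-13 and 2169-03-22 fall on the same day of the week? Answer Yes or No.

From Aug 13, 2160 to Mar 22, 2169 is 3143 days.
3143 mod 7 = 0, so they are the same weekday.
(Aug 13, 2160 is a Wednesday; Mar 22, 2169 is a Wednesday.)

Yes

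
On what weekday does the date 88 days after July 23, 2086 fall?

Saturday

Jul 23, 2086 is a Tuesday.
88 mod 7 = 4, so 88 days after a Tuesday is Tuesday + 4 = Saturday.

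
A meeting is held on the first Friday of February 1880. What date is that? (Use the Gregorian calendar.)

February 1, 1880 is a Sunday.
The first Friday is therefore February 6 (5 days later).

February 6, 1880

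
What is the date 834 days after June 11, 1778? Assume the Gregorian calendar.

September 22, 1780

+365 (one year) → Jun 11, 1779 (469 left).
+366 (one year; includes Feb 29, 1780) → Jun 11, 1780 (103 left).
Jun has 30 days: +20 → Jul 1, 1780 (83 left).
Jul has 31 days: +31 → Aug 1, 1780 (52 left).
Aug has 31 days: +31 → Sep 1, 1780 (21 left).
+21 → Sep 22, 1780.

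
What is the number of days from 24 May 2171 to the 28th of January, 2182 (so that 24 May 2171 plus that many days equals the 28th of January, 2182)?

May 24, 2171 → May 24, 2172: 366 days (Feb 29, 2172 is in that span).
May 24, 2172 → May 24, 2173: 365 days.
May 24, 2173 → May 24, 2174: 365 days.
May 24, 2174 → May 24, 2175: 365 days.
May 24, 2175 → May 24, 2176: 366 days (Feb 29, 2176 is in that span).
May 24, 2176 → May 24, 2177: 365 days.
May 24, 2177 → May 24, 2178: 365 days.
May 24, 2178 → May 24, 2179: 365 days.
May 24, 2179 → May 24, 2180: 366 days (Feb 29, 2180 is in that span).
May 24, 2180 → May 24, 2181: 365 days.
May 24, 2181 → Jun 24, 2181: 31 days (May has 31).
Jun 24, 2181 → Jul 24, 2181: 30 days (June has 30).
Jul 24, 2181 → Aug 24, 2181: 31 days (July has 31).
Aug 24, 2181 → Sep 24, 2181: 31 days (August has 31).
Sep 24, 2181 → Oct 24, 2181: 30 days (September has 30).
Oct 24, 2181 → Nov 24, 2181: 31 days (October has 31).
Nov 24, 2181 → Dec 24, 2181: 30 days (November has 30).
Dec 24, 2181 → Jan 24, 2182: 31 days (December has 31).
Jan 24, 2182 → Jan 28, 2182: 4 days.
Total: 3902 days.

3902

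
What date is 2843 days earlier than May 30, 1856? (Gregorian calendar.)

−366 (one year; includes Feb 29, 1856) → May 30, 1855 (2477 left).
−365 (one year) → May 30, 1854 (2112 left).
−365 (one year) → May 30, 1853 (1747 left).
−365 (one year) → May 30, 1852 (1382 left).
−366 (one year; includes Feb 29, 1852) → May 30, 1851 (1016 left).
−365 (one year) → May 30, 1850 (651 left).
−365 (one year) → May 30, 1849 (286 left).
−30 → Apr 30, 1849 (end of Apr, 30 days; 256 left).
−30 → Mar 31, 1849 (end of Mar, 31 days; 226 left).
−31 → Feb 28, 1849 (end of Feb, 28 days; 195 left).
−28 → Jan 31, 1849 (end of Jan, 31 days; 167 left).
−31 → Dec 31, 1848 (end of Dec, 31 days; 136 left).
−31 → Nov 30, 1848 (end of Nov, 30 days; 105 left).
−30 → Oct 31, 1848 (end of Oct, 31 days; 75 left).
−31 → Sep 30, 1848 (end of Sep, 30 days; 44 left).
−30 → Aug 31, 1848 (end of Aug, 31 days; 14 left).
−14 → Aug 17, 1848.

August 17, 1848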